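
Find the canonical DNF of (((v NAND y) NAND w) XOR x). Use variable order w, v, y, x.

(NOT w AND NOT v AND NOT y AND NOT x) OR (NOT w AND NOT v AND y AND NOT x) OR (NOT w AND v AND NOT y AND NOT x) OR (NOT w AND v AND y AND NOT x) OR (w AND NOT v AND NOT y AND x) OR (w AND NOT v AND y AND x) OR (w AND v AND NOT y AND x) OR (w AND v AND y AND NOT x)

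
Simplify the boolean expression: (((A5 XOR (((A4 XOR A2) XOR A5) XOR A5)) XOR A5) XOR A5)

By XOR self-cancellation ((E XOR v) XOR v = E) then XOR self-cancellation ((E XOR v) XOR v = E):
= ((A4 XOR A2) XOR A5)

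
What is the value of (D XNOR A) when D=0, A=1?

Substituting: (0 XNOR 1)
= 0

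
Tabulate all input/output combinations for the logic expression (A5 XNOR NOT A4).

A5 | A4 | Output
----------------
0 | 0 | 0
0 | 1 | 1
1 | 0 | 1
1 | 1 | 0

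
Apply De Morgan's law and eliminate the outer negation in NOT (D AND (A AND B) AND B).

NOT D OR NOT (A AND B) OR NOT B
De Morgan's: NOT(AND of terms) = OR of negations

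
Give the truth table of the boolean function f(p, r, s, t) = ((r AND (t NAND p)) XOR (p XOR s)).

p | r | s | t | Output
----------------------
0 | 0 | 0 | 0 | 0
0 | 0 | 0 | 1 | 0
0 | 0 | 1 | 0 | 1
0 | 0 | 1 | 1 | 1
0 | 1 | 0 | 0 | 1
0 | 1 | 0 | 1 | 1
0 | 1 | 1 | 0 | 0
0 | 1 | 1 | 1 | 0
1 | 0 | 0 | 0 | 1
1 | 0 | 0 | 1 | 1
1 | 0 | 1 | 0 | 0
1 | 0 | 1 | 1 | 0
1 | 1 | 0 | 0 | 0
1 | 1 | 0 | 1 | 1
1 | 1 | 1 | 0 | 1
1 | 1 | 1 | 1 | 0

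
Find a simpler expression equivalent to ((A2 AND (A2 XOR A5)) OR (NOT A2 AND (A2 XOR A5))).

By distribution ((E AND v) OR (E AND NOT v) = E):
= (A2 XOR A5)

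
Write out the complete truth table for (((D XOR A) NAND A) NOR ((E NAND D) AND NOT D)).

A | D | E | Output
------------------
0 | 0 | 0 | 0
0 | 0 | 1 | 0
0 | 1 | 0 | 0
0 | 1 | 1 | 0
1 | 0 | 0 | 0
1 | 0 | 1 | 0
1 | 1 | 0 | 0
1 | 1 | 1 | 0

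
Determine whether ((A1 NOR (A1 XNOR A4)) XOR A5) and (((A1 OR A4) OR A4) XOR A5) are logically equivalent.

No. Counterexample: with A1=1, A4=0, A5=0, Expression 1 = 0 but Expression 2 = 1.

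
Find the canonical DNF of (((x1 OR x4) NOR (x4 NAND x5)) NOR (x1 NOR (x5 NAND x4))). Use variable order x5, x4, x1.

(NOT x5 AND NOT x4 AND NOT x1) OR (NOT x5 AND NOT x4 AND x1) OR (NOT x5 AND x4 AND NOT x1) OR (NOT x5 AND x4 AND x1) OR (x5 AND NOT x4 AND NOT x1) OR (x5 AND NOT x4 AND x1) OR (x5 AND x4 AND x1)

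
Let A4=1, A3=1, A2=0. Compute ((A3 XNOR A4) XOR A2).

Substituting: ((1 XNOR 1) XOR 0)
= 1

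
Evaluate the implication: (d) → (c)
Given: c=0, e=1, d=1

Antecedent (d) = 1; consequent (c) = 0.
1 → 0 = 0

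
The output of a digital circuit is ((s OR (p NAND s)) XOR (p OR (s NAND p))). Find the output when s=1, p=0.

Substituting: ((1 OR (0 NAND 1)) XOR (0 OR (1 NAND 0)))
= 0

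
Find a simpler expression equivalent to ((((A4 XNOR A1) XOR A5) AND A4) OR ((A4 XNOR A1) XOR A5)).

By absorption (E OR (E AND v) = E):
= ((A4 XNOR A1) XOR A5)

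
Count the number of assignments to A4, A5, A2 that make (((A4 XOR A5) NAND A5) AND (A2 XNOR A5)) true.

Satisfying assignments: (0,0,0), (1,0,0), (1,1,1)
Count: 3 out of 8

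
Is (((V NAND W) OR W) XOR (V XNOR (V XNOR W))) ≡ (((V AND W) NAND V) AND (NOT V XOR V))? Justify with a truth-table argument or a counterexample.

No. Counterexample: with V=0, W=1, Expression 1 = 0 but Expression 2 = 1.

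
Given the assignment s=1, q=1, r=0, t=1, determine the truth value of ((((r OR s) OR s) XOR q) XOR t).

Substituting: ((((0 OR 1) OR 1) XOR 1) XOR 1)
= 1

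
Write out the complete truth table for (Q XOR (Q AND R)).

R | Q | Output
--------------
0 | 0 | 0
0 | 1 | 1
1 | 0 | 0
1 | 1 | 0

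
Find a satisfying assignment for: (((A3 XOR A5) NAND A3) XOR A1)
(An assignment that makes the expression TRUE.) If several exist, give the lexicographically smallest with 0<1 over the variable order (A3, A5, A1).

A3=0, A5=0, A1=0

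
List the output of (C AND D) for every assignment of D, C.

D | C | Output
--------------
0 | 0 | 0
0 | 1 | 0
1 | 0 | 0
1 | 1 | 1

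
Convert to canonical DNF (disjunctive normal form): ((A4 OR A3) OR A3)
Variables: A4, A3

(NOT A4 AND A3) OR (A4 AND NOT A3) OR (A4 AND A3)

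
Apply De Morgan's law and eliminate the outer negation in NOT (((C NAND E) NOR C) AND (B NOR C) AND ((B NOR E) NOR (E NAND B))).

NOT ((C NAND E) NOR C) OR NOT (B NOR C) OR NOT ((B NOR E) NOR (E NAND B))
De Morgan's: NOT(AND of terms) = OR of negations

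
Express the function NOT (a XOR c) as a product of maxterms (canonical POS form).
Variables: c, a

ΠM(1, 2) = (c OR NOT a) AND (NOT c OR a)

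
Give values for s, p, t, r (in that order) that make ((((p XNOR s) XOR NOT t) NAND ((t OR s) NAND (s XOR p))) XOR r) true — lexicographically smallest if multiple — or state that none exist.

s=0, p=0, t=0, r=0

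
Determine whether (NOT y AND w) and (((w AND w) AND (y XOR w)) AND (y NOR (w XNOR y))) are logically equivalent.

Yes, they are equivalent — the two output columns agree on all 4 assignments:
y | w | Expression 1 | Expression 2
-----------------------------------
0 | 0 | 0 | 0
0 | 1 | 1 | 1
1 | 0 | 0 | 0
1 | 1 | 0 | 0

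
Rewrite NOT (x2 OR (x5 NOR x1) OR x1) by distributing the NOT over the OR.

NOT x2 AND NOT (x5 NOR x1) AND NOT x1
De Morgan's: NOT(OR of terms) = AND of negations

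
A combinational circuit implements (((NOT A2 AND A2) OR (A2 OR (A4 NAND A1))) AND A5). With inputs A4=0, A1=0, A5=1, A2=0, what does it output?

Substituting: (((NOT 0 AND 0) OR (0 OR (0 NAND 0))) AND 1)
= 1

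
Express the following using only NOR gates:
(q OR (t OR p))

((q NOR ((t NOR p) NOR (t NOR p))) NOR (q NOR ((t NOR p) NOR (t NOR p))))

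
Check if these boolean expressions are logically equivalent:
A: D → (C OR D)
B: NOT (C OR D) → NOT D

Yes, Contrapositive is always equivalent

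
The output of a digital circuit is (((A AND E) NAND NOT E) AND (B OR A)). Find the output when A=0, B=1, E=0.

Substituting: (((0 AND 0) NAND NOT 0) AND (1 OR 0))
= 1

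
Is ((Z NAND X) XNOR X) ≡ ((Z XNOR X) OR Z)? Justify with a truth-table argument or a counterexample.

No. Counterexample: with Z=0, X=0, Expression 1 = 0 but Expression 2 = 1.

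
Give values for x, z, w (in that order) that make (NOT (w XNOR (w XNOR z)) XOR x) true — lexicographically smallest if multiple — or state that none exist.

x=0, z=0, w=0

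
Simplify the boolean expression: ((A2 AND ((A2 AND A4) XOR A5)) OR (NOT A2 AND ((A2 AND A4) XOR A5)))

By distribution ((E AND v) OR (E AND NOT v) = E):
= ((A2 AND A4) XOR A5)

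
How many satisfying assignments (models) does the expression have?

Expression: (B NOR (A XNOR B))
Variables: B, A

Satisfying assignments: (0,1)
Count: 1 out of 4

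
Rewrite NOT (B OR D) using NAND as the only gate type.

(((B NAND B) NAND (D NAND D)) NAND ((B NAND B) NAND (D NAND D)))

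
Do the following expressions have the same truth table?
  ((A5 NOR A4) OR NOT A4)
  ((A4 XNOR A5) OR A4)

No. Counterexample: with A4=0, A5=1, Expression 1 = 1 but Expression 2 = 0.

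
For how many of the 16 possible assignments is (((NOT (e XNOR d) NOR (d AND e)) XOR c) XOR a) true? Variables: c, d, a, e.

Satisfying assignments: (0,0,0,0), (0,0,1,1), (0,1,1,0), (0,1,1,1), (1,0,0,1), (1,0,1,0), (1,1,0,0), (1,1,0,1)
Count: 8 out of 16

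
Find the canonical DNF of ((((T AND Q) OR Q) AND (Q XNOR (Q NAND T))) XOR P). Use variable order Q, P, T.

(NOT Q AND P AND NOT T) OR (NOT Q AND P AND T) OR (Q AND NOT P AND NOT T) OR (Q AND P AND T)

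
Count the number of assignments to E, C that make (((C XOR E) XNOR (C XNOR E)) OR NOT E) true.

Satisfying assignments: (0,0), (0,1)
Count: 2 out of 4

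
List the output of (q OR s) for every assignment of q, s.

q | s | Output
--------------
0 | 0 | 0
0 | 1 | 1
1 | 0 | 1
1 | 1 | 1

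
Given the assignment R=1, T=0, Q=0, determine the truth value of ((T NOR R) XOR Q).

Substituting: ((0 NOR 1) XOR 0)
= 0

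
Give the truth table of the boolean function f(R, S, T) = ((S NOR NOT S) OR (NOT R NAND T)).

R | S | T | Output
------------------
0 | 0 | 0 | 1
0 | 0 | 1 | 0
0 | 1 | 0 | 1
0 | 1 | 1 | 0
1 | 0 | 0 | 1
1 | 0 | 1 | 1
1 | 1 | 0 | 1
1 | 1 | 1 | 1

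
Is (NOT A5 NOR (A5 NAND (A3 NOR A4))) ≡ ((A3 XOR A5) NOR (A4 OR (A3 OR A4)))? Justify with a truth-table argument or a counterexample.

No. Counterexample: with A3=0, A5=0, A4=0, Expression 1 = 0 but Expression 2 = 1.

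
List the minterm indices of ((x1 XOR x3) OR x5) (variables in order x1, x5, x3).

Σm(1, 2, 3, 4, 6, 7) = (NOT x1 AND NOT x5 AND x3) OR (NOT x1 AND x5 AND NOT x3) OR (NOT x1 AND x5 AND x3) OR (x1 AND NOT x5 AND NOT x3) OR (x1 AND x5 AND NOT x3) OR (x1 AND x5 AND x3)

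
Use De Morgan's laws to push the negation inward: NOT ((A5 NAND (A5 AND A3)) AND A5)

NOT (A5 NAND (A5 AND A3)) OR NOT A5
De Morgan's: NOT(AND of terms) = OR of negations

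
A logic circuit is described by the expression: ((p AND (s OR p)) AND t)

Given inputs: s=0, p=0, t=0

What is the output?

Substituting: ((0 AND (0 OR 0)) AND 0)
= 0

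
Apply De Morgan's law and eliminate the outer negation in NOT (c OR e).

NOT c AND NOT e
De Morgan's: NOT(OR of terms) = AND of negations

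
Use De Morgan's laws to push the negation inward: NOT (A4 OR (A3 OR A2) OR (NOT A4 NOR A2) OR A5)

NOT A4 AND NOT (A3 OR A2) AND NOT (NOT A4 NOR A2) AND NOT A5
De Morgan's: NOT(OR of terms) = AND of negations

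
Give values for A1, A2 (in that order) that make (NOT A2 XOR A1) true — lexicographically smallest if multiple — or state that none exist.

A1=0, A2=0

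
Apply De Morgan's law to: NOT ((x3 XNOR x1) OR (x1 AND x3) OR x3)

NOT (x3 XNOR x1) AND NOT (x1 AND x3) AND NOT x3
De Morgan's: NOT(OR of terms) = AND of negations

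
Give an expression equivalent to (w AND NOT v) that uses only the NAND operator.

((w NAND (v NAND v)) NAND (w NAND (v NAND v)))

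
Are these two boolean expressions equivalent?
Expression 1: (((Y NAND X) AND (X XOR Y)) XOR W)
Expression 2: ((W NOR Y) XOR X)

No. Counterexample: with Y=0, W=0, X=0, Expression 1 = 0 but Expression 2 = 1.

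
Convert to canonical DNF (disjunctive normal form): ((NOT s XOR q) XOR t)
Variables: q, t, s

(NOT q AND NOT t AND NOT s) OR (NOT q AND t AND s) OR (q AND NOT t AND s) OR (q AND t AND NOT s)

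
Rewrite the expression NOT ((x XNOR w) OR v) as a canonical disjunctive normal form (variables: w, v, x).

(NOT w AND NOT v AND x) OR (w AND NOT v AND NOT x)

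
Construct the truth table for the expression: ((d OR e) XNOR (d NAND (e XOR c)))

c | e | d | Output
------------------
0 | 0 | 0 | 0
0 | 0 | 1 | 1
0 | 1 | 0 | 1
0 | 1 | 1 | 0
1 | 0 | 0 | 0
1 | 0 | 1 | 0
1 | 1 | 0 | 1
1 | 1 | 1 | 1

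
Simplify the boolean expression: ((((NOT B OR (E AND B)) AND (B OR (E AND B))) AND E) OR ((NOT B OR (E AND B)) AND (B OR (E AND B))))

By absorption (E OR (E AND v) = E) then distribution ((E OR v) AND (E OR NOT v) = E):
= (E AND B)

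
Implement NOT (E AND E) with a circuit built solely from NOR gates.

(((E NOR E) NOR (E NOR E)) NOR ((E NOR E) NOR (E NOR E)))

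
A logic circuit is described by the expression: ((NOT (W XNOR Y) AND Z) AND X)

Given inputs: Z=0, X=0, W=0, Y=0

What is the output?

Substituting: ((NOT (0 XNOR 0) AND 0) AND 0)
= 0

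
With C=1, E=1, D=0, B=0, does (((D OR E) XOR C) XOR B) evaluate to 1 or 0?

Substituting: (((0 OR 1) XOR 1) XOR 0)
= 0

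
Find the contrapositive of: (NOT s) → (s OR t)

Contrapositive: NOT (s OR t) → s
Note: A statement and its contrapositive are logically equivalent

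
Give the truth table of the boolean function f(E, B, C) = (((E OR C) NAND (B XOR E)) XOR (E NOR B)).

E | B | C | Output
------------------
0 | 0 | 0 | 0
0 | 0 | 1 | 0
0 | 1 | 0 | 1
0 | 1 | 1 | 0
1 | 0 | 0 | 0
1 | 0 | 1 | 0
1 | 1 | 0 | 1
1 | 1 | 1 | 1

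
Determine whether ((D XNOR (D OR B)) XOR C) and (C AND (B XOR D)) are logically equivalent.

No. Counterexample: with C=0, B=0, D=0, Expression 1 = 1 but Expression 2 = 0.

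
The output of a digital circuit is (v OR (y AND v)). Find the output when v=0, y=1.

Substituting: (0 OR (1 AND 0))
= 0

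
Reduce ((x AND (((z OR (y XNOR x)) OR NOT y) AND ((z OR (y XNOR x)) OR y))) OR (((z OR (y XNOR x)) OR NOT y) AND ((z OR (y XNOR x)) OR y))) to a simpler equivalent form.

By absorption (E OR (E AND v) = E) then distribution ((E OR v) AND (E OR NOT v) = E):
= (z OR (y XNOR x))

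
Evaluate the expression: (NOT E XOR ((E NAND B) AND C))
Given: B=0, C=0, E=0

Substituting: (NOT 0 XOR ((0 NAND 0) AND 0))
= 1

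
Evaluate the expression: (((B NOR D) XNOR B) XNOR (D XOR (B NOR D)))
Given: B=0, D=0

Substituting: (((0 NOR 0) XNOR 0) XNOR (0 XOR (0 NOR 0)))
= 0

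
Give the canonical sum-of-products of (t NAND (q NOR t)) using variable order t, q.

Σm(0, 1, 2, 3) = (NOT t AND NOT q) OR (NOT t AND q) OR (t AND NOT q) OR (t AND q)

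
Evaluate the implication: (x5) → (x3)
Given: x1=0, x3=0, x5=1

Antecedent (x5) = 1; consequent (x3) = 0.
1 → 0 = 0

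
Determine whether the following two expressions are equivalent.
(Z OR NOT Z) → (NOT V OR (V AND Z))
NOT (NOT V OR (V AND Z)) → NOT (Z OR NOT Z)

Yes, Contrapositive is always equivalent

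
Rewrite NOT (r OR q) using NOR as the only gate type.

(((r NOR q) NOR (r NOR q)) NOR ((r NOR q) NOR (r NOR q)))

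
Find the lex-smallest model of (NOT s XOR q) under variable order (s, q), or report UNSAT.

s=0, q=0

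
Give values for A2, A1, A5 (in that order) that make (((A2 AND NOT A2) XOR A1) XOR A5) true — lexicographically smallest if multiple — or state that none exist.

A2=0, A1=0, A5=1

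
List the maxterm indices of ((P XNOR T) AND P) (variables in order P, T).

ΠM(0, 1, 2) = (P OR T) AND (P OR NOT T) AND (NOT P OR T)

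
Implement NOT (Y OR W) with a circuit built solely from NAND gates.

(((Y NAND Y) NAND (W NAND W)) NAND ((Y NAND Y) NAND (W NAND W)))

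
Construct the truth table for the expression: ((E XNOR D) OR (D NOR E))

E | D | Output
--------------
0 | 0 | 1
0 | 1 | 0
1 | 0 | 0
1 | 1 | 1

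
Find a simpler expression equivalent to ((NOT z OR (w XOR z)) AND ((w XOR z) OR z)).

By distribution ((E OR v) AND (E OR NOT v) = E):
= (w XOR z)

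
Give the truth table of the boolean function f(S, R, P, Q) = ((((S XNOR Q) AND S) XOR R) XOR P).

S | R | P | Q | Output
----------------------
0 | 0 | 0 | 0 | 0
0 | 0 | 0 | 1 | 0
0 | 0 | 1 | 0 | 1
0 | 0 | 1 | 1 | 1
0 | 1 | 0 | 0 | 1
0 | 1 | 0 | 1 | 1
0 | 1 | 1 | 0 | 0
0 | 1 | 1 | 1 | 0
1 | 0 | 0 | 0 | 0
1 | 0 | 0 | 1 | 1
1 | 0 | 1 | 0 | 1
1 | 0 | 1 | 1 | 0
1 | 1 | 0 | 0 | 1
1 | 1 | 0 | 1 | 0
1 | 1 | 1 | 0 | 0
1 | 1 | 1 | 1 | 1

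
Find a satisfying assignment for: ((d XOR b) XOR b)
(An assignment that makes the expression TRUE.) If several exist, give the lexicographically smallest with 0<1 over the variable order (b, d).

b=0, d=1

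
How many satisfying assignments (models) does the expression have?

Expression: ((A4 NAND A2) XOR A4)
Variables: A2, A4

Satisfying assignments: (0,0), (1,0), (1,1)
Count: 3 out of 4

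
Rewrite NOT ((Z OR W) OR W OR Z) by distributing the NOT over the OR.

NOT (Z OR W) AND NOT W AND NOT Z
De Morgan's: NOT(OR of terms) = AND of negations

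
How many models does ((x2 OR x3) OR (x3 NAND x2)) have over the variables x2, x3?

Satisfying assignments: (0,0), (0,1), (1,0), (1,1)
Count: 4 out of 4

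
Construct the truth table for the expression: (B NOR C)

C | B | Output
--------------
0 | 0 | 1
0 | 1 | 0
1 | 0 | 0
1 | 1 | 0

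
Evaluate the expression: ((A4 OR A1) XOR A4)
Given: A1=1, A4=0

Substituting: ((0 OR 1) XOR 0)
= 1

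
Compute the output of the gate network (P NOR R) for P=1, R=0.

Substituting: (1 NOR 0)
= 0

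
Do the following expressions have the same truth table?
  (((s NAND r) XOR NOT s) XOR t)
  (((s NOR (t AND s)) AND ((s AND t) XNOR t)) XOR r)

No. Counterexample: with r=0, s=0, t=0, Expression 1 = 0 but Expression 2 = 1.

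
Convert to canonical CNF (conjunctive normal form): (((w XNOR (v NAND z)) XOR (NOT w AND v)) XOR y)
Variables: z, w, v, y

(z OR w OR v OR y) AND (z OR w OR NOT v OR NOT y) AND (z OR NOT w OR v OR NOT y) AND (z OR NOT w OR NOT v OR NOT y) AND (NOT z OR w OR v OR y) AND (NOT z OR w OR NOT v OR y) AND (NOT z OR NOT w OR v OR NOT y) AND (NOT z OR NOT w OR NOT v OR y)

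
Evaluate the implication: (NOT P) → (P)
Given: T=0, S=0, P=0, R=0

Antecedent (NOT P) = 1; consequent (P) = 0.
1 → 0 = 0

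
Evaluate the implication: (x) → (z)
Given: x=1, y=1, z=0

Antecedent (x) = 1; consequent (z) = 0.
1 → 0 = 0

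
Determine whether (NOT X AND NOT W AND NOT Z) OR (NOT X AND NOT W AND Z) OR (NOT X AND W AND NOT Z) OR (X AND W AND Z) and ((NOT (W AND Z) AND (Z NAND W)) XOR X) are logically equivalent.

Yes, they are equivalent — the two output columns agree on all 8 assignments:
X | W | Z | Expression 1 | Expression 2
---------------------------------------
0 | 0 | 0 | 1 | 1
0 | 0 | 1 | 1 | 1
0 | 1 | 0 | 1 | 1
0 | 1 | 1 | 0 | 0
1 | 0 | 0 | 0 | 0
1 | 0 | 1 | 0 | 0
1 | 1 | 0 | 0 | 0
1 | 1 | 1 | 1 | 1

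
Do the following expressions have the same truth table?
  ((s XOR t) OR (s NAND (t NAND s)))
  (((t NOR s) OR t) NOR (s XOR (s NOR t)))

No. Counterexample: with t=0, s=0, Expression 1 = 1 but Expression 2 = 0.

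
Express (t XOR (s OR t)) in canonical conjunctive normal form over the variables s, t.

(s OR t) AND (s OR NOT t) AND (NOT s OR NOT t)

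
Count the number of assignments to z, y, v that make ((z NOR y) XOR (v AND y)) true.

Satisfying assignments: (0,0,0), (0,0,1), (0,1,1), (1,1,1)
Count: 4 out of 8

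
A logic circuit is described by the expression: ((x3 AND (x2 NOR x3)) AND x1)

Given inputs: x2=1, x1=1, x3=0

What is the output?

Substituting: ((0 AND (1 NOR 0)) AND 1)
= 0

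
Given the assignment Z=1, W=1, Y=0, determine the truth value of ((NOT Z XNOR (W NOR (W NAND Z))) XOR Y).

Substituting: ((NOT 1 XNOR (1 NOR (1 NAND 1))) XOR 0)
= 1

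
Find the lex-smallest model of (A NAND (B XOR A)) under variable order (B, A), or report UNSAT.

B=0, A=0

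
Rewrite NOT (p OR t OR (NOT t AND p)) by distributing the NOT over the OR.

NOT p AND NOT t AND NOT (NOT t AND p)
De Morgan's: NOT(OR of terms) = AND of negations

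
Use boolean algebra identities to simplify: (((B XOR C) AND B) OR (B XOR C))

By absorption (E OR (E AND v) = E):
= (B XOR C)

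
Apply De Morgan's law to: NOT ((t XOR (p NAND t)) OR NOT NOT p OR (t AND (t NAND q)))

NOT (t XOR (p NAND t)) AND NOT p AND NOT (t AND (t NAND q))
De Morgan's: NOT(OR of terms) = AND of negations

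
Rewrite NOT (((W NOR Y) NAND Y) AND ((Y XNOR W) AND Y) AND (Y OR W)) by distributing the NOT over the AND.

NOT ((W NOR Y) NAND Y) OR NOT ((Y XNOR W) AND Y) OR NOT (Y OR W)
De Morgan's: NOT(AND of terms) = OR of negations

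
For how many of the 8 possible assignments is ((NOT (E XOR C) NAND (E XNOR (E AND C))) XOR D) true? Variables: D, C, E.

Satisfying assignments: (0,0,1), (0,1,0), (1,0,0), (1,1,1)
Count: 4 out of 8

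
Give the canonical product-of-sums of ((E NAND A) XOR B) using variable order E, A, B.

ΠM(1, 3, 5, 6) = (E OR A OR NOT B) AND (E OR NOT A OR NOT B) AND (NOT E OR A OR NOT B) AND (NOT E OR NOT A OR B)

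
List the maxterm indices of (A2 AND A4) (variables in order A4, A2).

ΠM(0, 1, 2) = (A4 OR A2) AND (A4 OR NOT A2) AND (NOT A4 OR A2)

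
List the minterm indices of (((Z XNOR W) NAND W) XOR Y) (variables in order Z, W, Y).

Σm(0, 2, 4, 7) = (NOT Z AND NOT W AND NOT Y) OR (NOT Z AND W AND NOT Y) OR (Z AND NOT W AND NOT Y) OR (Z AND W AND Y)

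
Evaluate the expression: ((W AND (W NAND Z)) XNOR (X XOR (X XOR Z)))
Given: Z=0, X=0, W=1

Substituting: ((1 AND (1 NAND 0)) XNOR (0 XOR (0 XOR 0)))
= 0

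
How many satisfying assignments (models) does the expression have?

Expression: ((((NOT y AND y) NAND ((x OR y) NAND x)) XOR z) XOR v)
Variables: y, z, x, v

Satisfying assignments: (0,0,0,0), (0,0,1,0), (0,1,0,1), (0,1,1,1), (1,0,0,0), (1,0,1,0), (1,1,0,1), (1,1,1,1)
Count: 8 out of 16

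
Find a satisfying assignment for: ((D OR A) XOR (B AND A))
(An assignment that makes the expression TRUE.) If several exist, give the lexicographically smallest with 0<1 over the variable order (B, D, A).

B=0, D=0, A=1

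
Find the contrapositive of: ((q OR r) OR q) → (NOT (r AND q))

Contrapositive: (r AND q) → NOT ((q OR r) OR q)
Note: A statement and its contrapositive are logically equivalent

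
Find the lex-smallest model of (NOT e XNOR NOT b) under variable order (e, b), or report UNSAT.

e=0, b=0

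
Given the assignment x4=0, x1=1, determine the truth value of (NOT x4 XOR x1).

Substituting: (NOT 0 XOR 1)
= 0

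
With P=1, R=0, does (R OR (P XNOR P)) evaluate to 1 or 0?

Substituting: (0 OR (1 XNOR 1))
= 1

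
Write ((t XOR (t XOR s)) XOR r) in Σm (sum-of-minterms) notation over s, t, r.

Σm(1, 3, 4, 6) = (NOT s AND NOT t AND r) OR (NOT s AND t AND r) OR (s AND NOT t AND NOT r) OR (s AND t AND NOT r)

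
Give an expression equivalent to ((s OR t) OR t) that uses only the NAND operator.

((((s NAND s) NAND (t NAND t)) NAND ((s NAND s) NAND (t NAND t))) NAND (t NAND t))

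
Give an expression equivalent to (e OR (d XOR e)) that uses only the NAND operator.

((e NAND e) NAND (((d NAND (d NAND e)) NAND (e NAND (d NAND e))) NAND ((d NAND (d NAND e)) NAND (e NAND (d NAND e)))))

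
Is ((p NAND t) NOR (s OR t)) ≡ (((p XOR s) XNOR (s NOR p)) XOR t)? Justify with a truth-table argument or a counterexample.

No. Counterexample: with p=0, s=0, t=1, Expression 1 = 0 but Expression 2 = 1.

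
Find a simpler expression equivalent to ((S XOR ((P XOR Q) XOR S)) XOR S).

By XOR self-cancellation ((E XOR v) XOR v = E):
= ((P XOR Q) XOR S)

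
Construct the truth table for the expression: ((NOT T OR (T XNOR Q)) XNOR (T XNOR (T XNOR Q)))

T | Q | Output
--------------
0 | 0 | 0
0 | 1 | 1
1 | 0 | 1
1 | 1 | 1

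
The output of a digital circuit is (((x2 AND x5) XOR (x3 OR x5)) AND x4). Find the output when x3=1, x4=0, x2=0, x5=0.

Substituting: (((0 AND 0) XOR (1 OR 0)) AND 0)
= 0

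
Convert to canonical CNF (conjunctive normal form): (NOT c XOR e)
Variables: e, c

(e OR NOT c) AND (NOT e OR c)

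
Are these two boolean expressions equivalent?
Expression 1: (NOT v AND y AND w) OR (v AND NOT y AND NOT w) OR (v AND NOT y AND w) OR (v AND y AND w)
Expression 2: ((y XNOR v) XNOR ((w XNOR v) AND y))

Yes, they are equivalent — the two output columns agree on all 8 assignments:
v | y | w | Expression 1 | Expression 2
---------------------------------------
0 | 0 | 0 | 0 | 0
0 | 0 | 1 | 0 | 0
0 | 1 | 0 | 0 | 0
0 | 1 | 1 | 1 | 1
1 | 0 | 0 | 1 | 1
1 | 0 | 1 | 1 | 1
1 | 1 | 0 | 0 | 0
1 | 1 | 1 | 1 | 1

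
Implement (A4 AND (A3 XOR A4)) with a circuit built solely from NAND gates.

((A4 NAND ((A3 NAND (A3 NAND A4)) NAND (A4 NAND (A3 NAND A4)))) NAND (A4 NAND ((A3 NAND (A3 NAND A4)) NAND (A4 NAND (A3 NAND A4)))))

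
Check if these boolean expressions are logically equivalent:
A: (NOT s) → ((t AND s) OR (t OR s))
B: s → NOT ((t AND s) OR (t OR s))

No, Inverse is not equivalent to original (counterexample: s=0, t=0)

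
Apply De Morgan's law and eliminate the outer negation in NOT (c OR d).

NOT c AND NOT d
De Morgan's: NOT(OR of terms) = AND of negations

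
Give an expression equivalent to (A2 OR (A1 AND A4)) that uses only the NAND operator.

((A2 NAND A2) NAND (((A1 NAND A4) NAND (A1 NAND A4)) NAND ((A1 NAND A4) NAND (A1 NAND A4))))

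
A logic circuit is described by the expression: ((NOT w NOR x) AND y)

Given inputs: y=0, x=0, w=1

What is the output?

Substituting: ((NOT 1 NOR 0) AND 0)
= 0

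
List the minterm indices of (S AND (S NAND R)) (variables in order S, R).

Σm(2) = (S AND NOT R)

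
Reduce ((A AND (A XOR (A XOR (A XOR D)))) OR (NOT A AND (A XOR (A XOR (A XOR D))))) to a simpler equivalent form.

By distribution ((E AND v) OR (E AND NOT v) = E) then XOR self-cancellation ((E XOR v) XOR v = E):
= (A XOR D)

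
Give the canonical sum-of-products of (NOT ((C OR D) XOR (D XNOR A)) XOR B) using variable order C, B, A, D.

Σm(2, 3, 4, 5, 8, 11, 13, 14) = (NOT C AND NOT B AND A AND NOT D) OR (NOT C AND NOT B AND A AND D) OR (NOT C AND B AND NOT A AND NOT D) OR (NOT C AND B AND NOT A AND D) OR (C AND NOT B AND NOT A AND NOT D) OR (C AND NOT B AND A AND D) OR (C AND B AND NOT A AND D) OR (C AND B AND A AND NOT D)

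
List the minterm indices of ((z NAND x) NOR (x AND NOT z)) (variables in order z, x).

Σm(3) = (z AND x)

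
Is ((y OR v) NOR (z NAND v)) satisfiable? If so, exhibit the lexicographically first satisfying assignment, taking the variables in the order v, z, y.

UNSATISFIABLE - no assignment makes this expression true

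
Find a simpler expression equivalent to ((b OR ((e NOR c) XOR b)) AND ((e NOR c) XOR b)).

By absorption (E AND (E OR v) = E):
= ((e NOR c) XOR b)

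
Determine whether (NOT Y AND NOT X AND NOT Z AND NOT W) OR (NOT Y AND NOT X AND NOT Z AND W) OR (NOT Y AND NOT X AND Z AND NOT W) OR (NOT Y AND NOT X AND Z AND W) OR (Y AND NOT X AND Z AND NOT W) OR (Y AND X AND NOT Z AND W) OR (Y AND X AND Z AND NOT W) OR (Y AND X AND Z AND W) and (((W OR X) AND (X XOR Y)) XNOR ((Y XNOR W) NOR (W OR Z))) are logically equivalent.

Yes, they are equivalent — the two output columns agree on all 16 assignments:
Y | X | Z | W | Expression 1 | Expression 2
-------------------------------------------
0 | 0 | 0 | 0 | 1 | 1
0 | 0 | 0 | 1 | 1 | 1
0 | 0 | 1 | 0 | 1 | 1
0 | 0 | 1 | 1 | 1 | 1
0 | 1 | 0 | 0 | 0 | 0
0 | 1 | 0 | 1 | 0 | 0
0 | 1 | 1 | 0 | 0 | 0
0 | 1 | 1 | 1 | 0 | 0
1 | 0 | 0 | 0 | 0 | 0
1 | 0 | 0 | 1 | 0 | 0
1 | 0 | 1 | 0 | 1 | 1
1 | 0 | 1 | 1 | 0 | 0
1 | 1 | 0 | 0 | 0 | 0
1 | 1 | 0 | 1 | 1 | 1
1 | 1 | 1 | 0 | 1 | 1
1 | 1 | 1 | 1 | 1 | 1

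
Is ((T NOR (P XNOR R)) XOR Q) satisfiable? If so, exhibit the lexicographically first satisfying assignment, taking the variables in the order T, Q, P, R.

T=0, Q=0, P=0, R=1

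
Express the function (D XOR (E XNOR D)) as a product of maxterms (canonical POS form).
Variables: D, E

ΠM(1, 3) = (D OR NOT E) AND (NOT D OR NOT E)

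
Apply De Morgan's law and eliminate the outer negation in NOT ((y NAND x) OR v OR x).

NOT (y NAND x) AND NOT v AND NOT x
De Morgan's: NOT(OR of terms) = AND of negations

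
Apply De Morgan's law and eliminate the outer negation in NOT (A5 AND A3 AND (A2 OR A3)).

NOT A5 OR NOT A3 OR NOT (A2 OR A3)
De Morgan's: NOT(AND of terms) = OR of negations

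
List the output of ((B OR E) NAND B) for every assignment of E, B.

E | B | Output
--------------
0 | 0 | 1
0 | 1 | 0
1 | 0 | 1
1 | 1 | 0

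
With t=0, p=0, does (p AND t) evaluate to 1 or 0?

Substituting: (0 AND 0)
= 0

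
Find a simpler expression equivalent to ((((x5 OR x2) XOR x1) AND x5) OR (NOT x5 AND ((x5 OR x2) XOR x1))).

By distribution ((E AND v) OR (E AND NOT v) = E):
= ((x5 OR x2) XOR x1)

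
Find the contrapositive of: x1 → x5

Contrapositive: NOT x5 → NOT x1
Note: A statement and its contrapositive are logically equivalent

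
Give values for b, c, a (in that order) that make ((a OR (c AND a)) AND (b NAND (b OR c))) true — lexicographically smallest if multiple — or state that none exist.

b=0, c=0, a=1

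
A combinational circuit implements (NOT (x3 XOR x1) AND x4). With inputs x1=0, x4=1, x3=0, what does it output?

Substituting: (NOT (0 XOR 0) AND 1)
= 1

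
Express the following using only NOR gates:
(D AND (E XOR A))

((D NOR D) NOR (((((E NOR A) NOR (E NOR A)) NOR ((E NOR A) NOR (E NOR A))) NOR ((((E NOR E) NOR (A NOR A)) NOR ((E NOR E) NOR (A NOR A))) NOR (((E NOR E) NOR (A NOR A)) NOR ((E NOR E) NOR (A NOR A))))) NOR ((((E NOR A) NOR (E NOR A)) NOR ((E NOR A) NOR (E NOR A))) NOR ((((E NOR E) NOR (A NOR A)) NOR ((E NOR E) NOR (A NOR A))) NOR (((E NOR E) NOR (A NOR A)) NOR ((E NOR E) NOR (A NOR A)))))))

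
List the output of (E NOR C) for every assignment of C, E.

C | E | Output
--------------
0 | 0 | 1
0 | 1 | 0
1 | 0 | 0
1 | 1 | 0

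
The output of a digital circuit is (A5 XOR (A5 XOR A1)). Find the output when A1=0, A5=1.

Substituting: (1 XOR (1 XOR 0))
= 0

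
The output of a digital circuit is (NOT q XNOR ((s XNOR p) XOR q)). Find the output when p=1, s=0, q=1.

Substituting: (NOT 1 XNOR ((0 XNOR 1) XOR 1))
= 0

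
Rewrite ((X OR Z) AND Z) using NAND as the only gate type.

((((X NAND X) NAND (Z NAND Z)) NAND Z) NAND (((X NAND X) NAND (Z NAND Z)) NAND Z))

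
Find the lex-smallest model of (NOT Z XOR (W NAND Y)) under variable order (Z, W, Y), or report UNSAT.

Z=0, W=1, Y=1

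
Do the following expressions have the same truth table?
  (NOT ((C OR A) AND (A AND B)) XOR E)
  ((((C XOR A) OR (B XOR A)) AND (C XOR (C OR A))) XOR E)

No. Counterexample: with C=0, B=0, E=0, A=0, Expression 1 = 1 but Expression 2 = 0.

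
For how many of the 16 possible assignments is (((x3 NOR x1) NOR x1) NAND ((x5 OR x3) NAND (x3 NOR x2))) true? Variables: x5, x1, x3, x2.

Satisfying assignments: (0,0,0,0), (0,0,0,1), (0,1,0,0), (0,1,0,1), (0,1,1,0), (0,1,1,1), (1,0,0,0), (1,0,0,1), (1,1,0,0), (1,1,0,1), (1,1,1,0), (1,1,1,1)
Count: 12 out of 16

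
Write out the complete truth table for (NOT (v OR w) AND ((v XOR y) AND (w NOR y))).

w | v | y | Output
------------------
0 | 0 | 0 | 0
0 | 0 | 1 | 0
0 | 1 | 0 | 0
0 | 1 | 1 | 0
1 | 0 | 0 | 0
1 | 0 | 1 | 0
1 | 1 | 0 | 0
1 | 1 | 1 | 0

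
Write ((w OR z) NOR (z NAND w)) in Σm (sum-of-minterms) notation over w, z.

Σm() = FALSE (no minterms)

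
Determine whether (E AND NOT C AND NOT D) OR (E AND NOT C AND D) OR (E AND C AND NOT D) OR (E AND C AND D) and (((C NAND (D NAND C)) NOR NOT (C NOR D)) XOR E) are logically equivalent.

Yes, they are equivalent — the two output columns agree on all 8 assignments:
E | C | D | Expression 1 | Expression 2
---------------------------------------
0 | 0 | 0 | 0 | 0
0 | 0 | 1 | 0 | 0
0 | 1 | 0 | 0 | 0
0 | 1 | 1 | 0 | 0
1 | 0 | 0 | 1 | 1
1 | 0 | 1 | 1 | 1
1 | 1 | 0 | 1 | 1
1 | 1 | 1 | 1 | 1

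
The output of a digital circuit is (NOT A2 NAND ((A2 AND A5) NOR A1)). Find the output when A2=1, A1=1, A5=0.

Substituting: (NOT 1 NAND ((1 AND 0) NOR 1))
= 1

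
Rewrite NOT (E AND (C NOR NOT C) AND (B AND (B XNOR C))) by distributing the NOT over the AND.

NOT E OR NOT (C NOR NOT C) OR NOT (B AND (B XNOR C))
De Morgan's: NOT(AND of terms) = OR of negations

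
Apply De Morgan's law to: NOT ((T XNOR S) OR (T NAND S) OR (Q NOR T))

NOT (T XNOR S) AND NOT (T NAND S) AND NOT (Q NOR T)
De Morgan's: NOT(OR of terms) = AND of negations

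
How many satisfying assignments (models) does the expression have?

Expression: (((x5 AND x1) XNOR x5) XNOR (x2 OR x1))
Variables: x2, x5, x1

Satisfying assignments: (0,0,1), (0,1,0), (0,1,1), (1,0,0), (1,0,1), (1,1,1)
Count: 6 out of 8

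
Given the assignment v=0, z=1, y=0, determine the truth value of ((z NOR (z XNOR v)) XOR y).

Substituting: ((1 NOR (1 XNOR 0)) XOR 0)
= 0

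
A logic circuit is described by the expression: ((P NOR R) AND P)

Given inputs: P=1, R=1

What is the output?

Substituting: ((1 NOR 1) AND 1)
= 0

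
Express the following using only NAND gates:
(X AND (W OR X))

((X NAND ((W NAND W) NAND (X NAND X))) NAND (X NAND ((W NAND W) NAND (X NAND X))))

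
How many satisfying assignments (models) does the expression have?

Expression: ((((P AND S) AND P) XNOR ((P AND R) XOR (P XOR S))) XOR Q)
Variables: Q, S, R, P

Satisfying assignments: (0,0,0,0), (0,0,1,0), (0,0,1,1), (0,1,1,1), (1,0,0,1), (1,1,0,0), (1,1,0,1), (1,1,1,0)
Count: 8 out of 16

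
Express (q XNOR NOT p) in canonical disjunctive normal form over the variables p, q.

(NOT p AND q) OR (p AND NOT q)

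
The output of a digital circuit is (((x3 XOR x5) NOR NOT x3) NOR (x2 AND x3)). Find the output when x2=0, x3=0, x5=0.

Substituting: (((0 XOR 0) NOR NOT 0) NOR (0 AND 0))
= 1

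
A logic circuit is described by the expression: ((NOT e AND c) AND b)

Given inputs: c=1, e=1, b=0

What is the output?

Substituting: ((NOT 1 AND 1) AND 0)
= 0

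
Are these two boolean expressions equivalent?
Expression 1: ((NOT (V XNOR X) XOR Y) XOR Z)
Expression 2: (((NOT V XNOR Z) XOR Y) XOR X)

Yes, they are equivalent — the two output columns agree on all 16 assignments:
Y | Z | X | V | Expression 1 | Expression 2
-------------------------------------------
0 | 0 | 0 | 0 | 0 | 0
0 | 0 | 0 | 1 | 1 | 1
0 | 0 | 1 | 0 | 1 | 1
0 | 0 | 1 | 1 | 0 | 0
0 | 1 | 0 | 0 | 1 | 1
0 | 1 | 0 | 1 | 0 | 0
0 | 1 | 1 | 0 | 0 | 0
0 | 1 | 1 | 1 | 1 | 1
1 | 0 | 0 | 0 | 1 | 1
1 | 0 | 0 | 1 | 0 | 0
1 | 0 | 1 | 0 | 0 | 0
1 | 0 | 1 | 1 | 1 | 1
1 | 1 | 0 | 0 | 0 | 0
1 | 1 | 0 | 1 | 1 | 1
1 | 1 | 1 | 0 | 1 | 1
1 | 1 | 1 | 1 | 0 | 0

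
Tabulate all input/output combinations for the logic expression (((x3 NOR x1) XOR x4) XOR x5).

x1 | x4 | x5 | x3 | Output
--------------------------
0 | 0 | 0 | 0 | 1
0 | 0 | 0 | 1 | 0
0 | 0 | 1 | 0 | 0
0 | 0 | 1 | 1 | 1
0 | 1 | 0 | 0 | 0
0 | 1 | 0 | 1 | 1
0 | 1 | 1 | 0 | 1
0 | 1 | 1 | 1 | 0
1 | 0 | 0 | 0 | 0
1 | 0 | 0 | 1 | 0
1 | 0 | 1 | 0 | 1
1 | 0 | 1 | 1 | 1
1 | 1 | 0 | 0 | 1
1 | 1 | 0 | 1 | 1
1 | 1 | 1 | 0 | 0
1 | 1 | 1 | 1 | 0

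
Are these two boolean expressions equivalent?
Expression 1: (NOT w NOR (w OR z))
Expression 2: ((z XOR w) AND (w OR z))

No. Counterexample: with w=0, z=1, Expression 1 = 0 but Expression 2 = 1.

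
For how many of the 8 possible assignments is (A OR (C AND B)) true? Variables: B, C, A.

Satisfying assignments: (0,0,1), (0,1,1), (1,0,1), (1,1,0), (1,1,1)
Count: 5 out of 8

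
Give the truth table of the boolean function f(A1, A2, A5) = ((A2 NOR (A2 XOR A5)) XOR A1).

A1 | A2 | A5 | Output
---------------------
0 | 0 | 0 | 1
0 | 0 | 1 | 0
0 | 1 | 0 | 0
0 | 1 | 1 | 0
1 | 0 | 0 | 0
1 | 0 | 1 | 1
1 | 1 | 0 | 1
1 | 1 | 1 | 1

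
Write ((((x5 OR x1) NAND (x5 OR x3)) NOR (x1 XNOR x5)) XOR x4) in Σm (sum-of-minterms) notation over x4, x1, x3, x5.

Σm(1, 3, 6, 8, 10, 12, 13, 15) = (NOT x4 AND NOT x1 AND NOT x3 AND x5) OR (NOT x4 AND NOT x1 AND x3 AND x5) OR (NOT x4 AND x1 AND x3 AND NOT x5) OR (x4 AND NOT x1 AND NOT x3 AND NOT x5) OR (x4 AND NOT x1 AND x3 AND NOT x5) OR (x4 AND x1 AND NOT x3 AND NOT x5) OR (x4 AND x1 AND NOT x3 AND x5) OR (x4 AND x1 AND x3 AND x5)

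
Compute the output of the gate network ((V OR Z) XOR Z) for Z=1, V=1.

Substituting: ((1 OR 1) XOR 1)
= 0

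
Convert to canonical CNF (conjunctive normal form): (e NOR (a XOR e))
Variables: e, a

(e OR NOT a) AND (NOT e OR a) AND (NOT e OR NOT a)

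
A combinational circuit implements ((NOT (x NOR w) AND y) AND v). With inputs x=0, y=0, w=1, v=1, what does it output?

Substituting: ((NOT (0 NOR 1) AND 0) AND 1)
= 0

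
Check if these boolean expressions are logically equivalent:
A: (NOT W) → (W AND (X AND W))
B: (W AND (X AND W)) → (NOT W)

No, Converse is not equivalent to original (counterexample: X=0, W=0)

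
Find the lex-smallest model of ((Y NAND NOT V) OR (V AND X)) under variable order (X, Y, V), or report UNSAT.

X=0, Y=0, V=0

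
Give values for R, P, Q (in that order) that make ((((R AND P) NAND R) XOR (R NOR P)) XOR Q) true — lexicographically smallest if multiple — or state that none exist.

R=0, P=0, Q=1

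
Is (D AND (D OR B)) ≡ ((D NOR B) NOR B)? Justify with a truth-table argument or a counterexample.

No. Counterexample: with D=1, B=1, Expression 1 = 1 but Expression 2 = 0.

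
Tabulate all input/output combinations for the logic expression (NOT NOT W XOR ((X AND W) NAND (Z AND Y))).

X | W | Y | Z | Output
----------------------
0 | 0 | 0 | 0 | 1
0 | 0 | 0 | 1 | 1
0 | 0 | 1 | 0 | 1
0 | 0 | 1 | 1 | 1
0 | 1 | 0 | 0 | 0
0 | 1 | 0 | 1 | 0
0 | 1 | 1 | 0 | 0
0 | 1 | 1 | 1 | 0
1 | 0 | 0 | 0 | 1
1 | 0 | 0 | 1 | 1
1 | 0 | 1 | 0 | 1
1 | 0 | 1 | 1 | 1
1 | 1 | 0 | 0 | 0
1 | 1 | 0 | 1 | 0
1 | 1 | 1 | 0 | 0
1 | 1 | 1 | 1 | 1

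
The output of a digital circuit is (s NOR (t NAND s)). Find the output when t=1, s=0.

Substituting: (0 NOR (1 NAND 0))
= 0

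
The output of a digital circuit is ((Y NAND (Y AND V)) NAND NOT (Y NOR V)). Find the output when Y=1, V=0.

Substituting: ((1 NAND (1 AND 0)) NAND NOT (1 NOR 0))
= 0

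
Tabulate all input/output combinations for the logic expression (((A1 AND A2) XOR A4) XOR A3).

A4 | A2 | A1 | A3 | Output
--------------------------
0 | 0 | 0 | 0 | 0
0 | 0 | 0 | 1 | 1
0 | 0 | 1 | 0 | 0
0 | 0 | 1 | 1 | 1
0 | 1 | 0 | 0 | 0
0 | 1 | 0 | 1 | 1
0 | 1 | 1 | 0 | 1
0 | 1 | 1 | 1 | 0
1 | 0 | 0 | 0 | 1
1 | 0 | 0 | 1 | 0
1 | 0 | 1 | 0 | 1
1 | 0 | 1 | 1 | 0
1 | 1 | 0 | 0 | 1
1 | 1 | 0 | 1 | 0
1 | 1 | 1 | 0 | 0
1 | 1 | 1 | 1 | 1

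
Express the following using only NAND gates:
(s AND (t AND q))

((s NAND ((t NAND q) NAND (t NAND q))) NAND (s NAND ((t NAND q) NAND (t NAND q))))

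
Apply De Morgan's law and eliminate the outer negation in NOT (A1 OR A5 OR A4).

NOT A1 AND NOT A5 AND NOT A4
De Morgan's: NOT(OR of terms) = AND of negations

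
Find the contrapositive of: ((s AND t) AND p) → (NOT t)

Contrapositive: t → NOT ((s AND t) AND p)
Note: A statement and its contrapositive are logically equivalent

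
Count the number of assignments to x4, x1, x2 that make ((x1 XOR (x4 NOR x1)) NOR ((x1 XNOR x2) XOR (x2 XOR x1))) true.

No assignment satisfies the expression.
Count: 0 out of 8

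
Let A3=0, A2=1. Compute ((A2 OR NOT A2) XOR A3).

Substituting: ((1 OR NOT 1) XOR 0)
= 1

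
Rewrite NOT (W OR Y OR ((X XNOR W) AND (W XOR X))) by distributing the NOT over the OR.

NOT W AND NOT Y AND NOT ((X XNOR W) AND (W XOR X))
De Morgan's: NOT(OR of terms) = AND of negations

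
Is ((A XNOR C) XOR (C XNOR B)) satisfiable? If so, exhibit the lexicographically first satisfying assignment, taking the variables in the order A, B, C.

A=0, B=1, C=0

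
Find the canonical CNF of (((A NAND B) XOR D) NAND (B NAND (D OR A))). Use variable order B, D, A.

(B OR D OR A) AND (B OR D OR NOT A) AND (NOT B OR D OR A)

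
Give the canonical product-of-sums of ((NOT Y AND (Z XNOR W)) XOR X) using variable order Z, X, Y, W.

ΠM(1, 2, 3, 4, 8, 10, 11, 13) = (Z OR X OR Y OR NOT W) AND (Z OR X OR NOT Y OR W) AND (Z OR X OR NOT Y OR NOT W) AND (Z OR NOT X OR Y OR W) AND (NOT Z OR X OR Y OR W) AND (NOT Z OR X OR NOT Y OR W) AND (NOT Z OR X OR NOT Y OR NOT W) AND (NOT Z OR NOT X OR Y OR NOT W)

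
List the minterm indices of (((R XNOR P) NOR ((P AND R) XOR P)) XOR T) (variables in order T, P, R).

Σm(1, 4, 6, 7) = (NOT T AND NOT P AND R) OR (T AND NOT P AND NOT R) OR (T AND P AND NOT R) OR (T AND P AND R)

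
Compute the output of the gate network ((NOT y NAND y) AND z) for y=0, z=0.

Substituting: ((NOT 0 NAND 0) AND 0)
= 0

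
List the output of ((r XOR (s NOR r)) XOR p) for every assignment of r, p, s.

r | p | s | Output
------------------
0 | 0 | 0 | 1
0 | 0 | 1 | 0
0 | 1 | 0 | 0
0 | 1 | 1 | 1
1 | 0 | 0 | 1
1 | 0 | 1 | 1
1 | 1 | 0 | 0
1 | 1 | 1 | 0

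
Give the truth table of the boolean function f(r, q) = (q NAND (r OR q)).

r | q | Output
--------------
0 | 0 | 1
0 | 1 | 0
1 | 0 | 1
1 | 1 | 0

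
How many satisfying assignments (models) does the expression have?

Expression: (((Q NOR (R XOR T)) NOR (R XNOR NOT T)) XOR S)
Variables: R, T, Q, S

Satisfying assignments: (0,0,0,1), (0,0,1,0), (0,1,0,1), (0,1,1,1), (1,0,0,1), (1,0,1,1), (1,1,0,1), (1,1,1,0)
Count: 8 out of 16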